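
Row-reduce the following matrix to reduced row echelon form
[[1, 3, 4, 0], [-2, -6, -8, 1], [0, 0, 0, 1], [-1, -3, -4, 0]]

[[1, 3, 4, 0], [0, 0, 0, 1], [0, 0, 0, 0], [0, 0, 0, 0]]

R2 := R2 + 2·R1
  [  1   3   4  0 ]
  [  0   0   0  1 ]
  [  0   0   0  1 ]
  [ -1  -3  -4  0 ]
R4 := R4 + R1
  [ 1  3  4  0 ]
  [ 0  0  0  1 ]
  [ 0  0  0  1 ]
  [ 0  0  0  0 ]
R3 := R3 − R2
  [ 1  3  4  0 ]
  [ 0  0  0  1 ]
  [ 0  0  0  0 ]
  [ 0  0  0  0 ]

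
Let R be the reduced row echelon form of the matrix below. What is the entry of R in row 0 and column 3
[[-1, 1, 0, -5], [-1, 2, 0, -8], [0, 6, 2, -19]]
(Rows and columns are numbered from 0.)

2

ρ1 := -1·ρ1
  [  1  -1  0    5 ]
  [ -1   2  0   -8 ]
  [  0   6  2  -19 ]
ρ2 := ρ2 + ρ1
  [ 1  -1  0    5 ]
  [ 0   1  0   -3 ]
  [ 0   6  2  -19 ]
ρ3 := ρ3 − 6·ρ2
  [ 1  -1  0   5 ]
  [ 0   1  0  -3 ]
  [ 0   0  2  -1 ]
ρ3 := 1/2·ρ3
  [ 1  -1  0     5 ]
  [ 0   1  0    -3 ]
  [ 0   0  1  -1/2 ]
ρ1 := ρ1 + ρ2
  [ 1  0  0     2 ]
  [ 0  1  0    -3 ]
  [ 0  0  1  -1/2 ]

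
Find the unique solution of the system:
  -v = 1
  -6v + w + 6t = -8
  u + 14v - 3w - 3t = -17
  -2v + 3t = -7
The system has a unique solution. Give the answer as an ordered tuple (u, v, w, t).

(0, -1, 4, -3)

Form the augmented matrix and row-reduce:
  [ 0  -1   0   0  |    1 ]
  [ 0  -6   1   6  |   -8 ]
  [ 1  14  -3  -3  |  -17 ]
  [ 0  -2   0   3  |   -7 ]
ρ1 <-> ρ3
  [ 1  14  -3  -3  |  -17 ]
  [ 0  -6   1   6  |   -8 ]
  [ 0  -1   0   0  |    1 ]
  [ 0  -2   0   3  |   -7 ]
ρ2 := -1/6·ρ2
  [ 1  14    -3  -3  |  -17 ]
  [ 0   1  -1/6  -1  |  4/3 ]
  [ 0  -1     0   0  |    1 ]
  [ 0  -2     0   3  |   -7 ]
ρ3 := ρ3 + ρ2
  [ 1  14    -3  -3  |  -17 ]
  [ 0   1  -1/6  -1  |  4/3 ]
  [ 0   0  -1/6  -1  |  7/3 ]
  [ 0  -2     0   3  |   -7 ]
ρ4 := ρ4 + 2·ρ2
  [ 1  14    -3  -3  |    -17 ]
  [ 0   1  -1/6  -1  |    4/3 ]
  [ 0   0  -1/6  -1  |    7/3 ]
  [ 0   0  -1/3   1  |  -13/3 ]
ρ3 := -6·ρ3
  [ 1  14    -3  -3  |    -17 ]
  [ 0   1  -1/6  -1  |    4/3 ]
  [ 0   0     1   6  |    -14 ]
  [ 0   0  -1/3   1  |  -13/3 ]
ρ4 := ρ4 + 1/3·ρ3
  [ 1  14    -3  -3  |  -17 ]
  [ 0   1  -1/6  -1  |  4/3 ]
  [ 0   0     1   6  |  -14 ]
  [ 0   0     0   3  |   -9 ]
ρ4 := 1/3·ρ4
  [ 1  14    -3  -3  |  -17 ]
  [ 0   1  -1/6  -1  |  4/3 ]
  [ 0   0     1   6  |  -14 ]
  [ 0   0     0   1  |   -3 ]
ρ3 := ρ3 − 6·ρ4
  [ 1  14    -3  -3  |  -17 ]
  [ 0   1  -1/6  -1  |  4/3 ]
  [ 0   0     1   0  |    4 ]
  [ 0   0     0   1  |   -3 ]
ρ2 := ρ2 + ρ4
  [ 1  14    -3  -3  |   -17 ]
  [ 0   1  -1/6   0  |  -5/3 ]
  [ 0   0     1   0  |     4 ]
  [ 0   0     0   1  |    -3 ]
ρ1 := ρ1 + 3·ρ4
  [ 1  14    -3  0  |   -26 ]
  [ 0   1  -1/6  0  |  -5/3 ]
  [ 0   0     1  0  |     4 ]
  [ 0   0     0  1  |    -3 ]
ρ2 := ρ2 + 1/6·ρ3
  [ 1  14  -3  0  |  -26 ]
  [ 0   1   0  0  |   -1 ]
  [ 0   0   1  0  |    4 ]
  [ 0   0   0  1  |   -3 ]
ρ1 := ρ1 + 3·ρ3
  [ 1  14  0  0  |  -14 ]
  [ 0   1  0  0  |   -1 ]
  [ 0   0  1  0  |    4 ]
  [ 0   0  0  1  |   -3 ]
ρ1 := ρ1 − 14·ρ2
  [ 1  0  0  0  |   0 ]
  [ 0  1  0  0  |  -1 ]
  [ 0  0  1  0  |   4 ]
  [ 0  0  0  1  |  -3 ]
Reading off the last column: u = 0, v = -1, w = 4, t = -3.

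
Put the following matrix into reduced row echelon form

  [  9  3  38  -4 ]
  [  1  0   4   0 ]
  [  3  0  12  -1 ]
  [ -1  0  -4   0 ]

ρ1 ← 1/9·ρ1
ρ2 ← ρ2 − ρ1
ρ3 ← ρ3 − 3·ρ1
ρ4 ← ρ4 + ρ1
ρ2 ← -3·ρ2
ρ3 ← ρ3 + ρ2
ρ4 ← ρ4 − 1/3·ρ2
ρ3 ← -1·ρ3
ρ2 ← ρ2 + 4/3·ρ3
ρ1 ← ρ1 + 4/9·ρ3
ρ1 ← ρ1 − 1/3·ρ2

[[1, 0, 4, 0], [0, 1, 2/3, 0], [0, 0, 0, 1], [0, 0, 0, 0]]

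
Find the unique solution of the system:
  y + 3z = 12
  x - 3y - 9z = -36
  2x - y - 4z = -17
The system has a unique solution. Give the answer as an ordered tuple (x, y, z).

(0, -3, 5)

Form the augmented matrix and row-reduce:
  [ 0   1   3  |   12 ]
  [ 1  -3  -9  |  -36 ]
  [ 2  -1  -4  |  -17 ]
R1 <=> R2
R3 := R3 − 2·R1
R3 := R3 − 5·R2
R3 := -1·R3
R2 := R2 − 3·R3
R1 := R1 + 9·R3
R1 := R1 + 3·R2
Reading off the last column: x = 0, y = -3, z = 5.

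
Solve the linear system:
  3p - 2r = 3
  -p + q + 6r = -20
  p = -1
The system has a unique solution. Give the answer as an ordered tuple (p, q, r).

Form the augmented matrix and row-reduce:
  [  3  0  -2  |    3 ]
  [ -1  1   6  |  -20 ]
  [  1  0   0  |   -1 ]
ρ1 ← 1/3·ρ1
  [  1  0  -2/3  |    1 ]
  [ -1  1     6  |  -20 ]
  [  1  0     0  |   -1 ]
ρ2 ← ρ2 + ρ1
  [ 1  0  -2/3  |    1 ]
  [ 0  1  16/3  |  -19 ]
  [ 1  0     0  |   -1 ]
ρ3 ← ρ3 − ρ1
  [ 1  0  -2/3  |    1 ]
  [ 0  1  16/3  |  -19 ]
  [ 0  0   2/3  |   -2 ]
ρ3 ← 3/2·ρ3
  [ 1  0  -2/3  |    1 ]
  [ 0  1  16/3  |  -19 ]
  [ 0  0     1  |   -3 ]
ρ2 ← ρ2 − 16/3·ρ3
  [ 1  0  -2/3  |   1 ]
  [ 0  1     0  |  -3 ]
  [ 0  0     1  |  -3 ]
ρ1 ← ρ1 + 2/3·ρ3
  [ 1  0  0  |  -1 ]
  [ 0  1  0  |  -3 ]
  [ 0  0  1  |  -3 ]
Reading off the last column: p = -1, q = -3, r = -3.

(-1, -3, -3)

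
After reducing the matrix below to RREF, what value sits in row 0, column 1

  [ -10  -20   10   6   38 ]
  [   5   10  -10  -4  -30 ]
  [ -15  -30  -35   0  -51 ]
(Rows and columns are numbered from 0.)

R1 → -1/10·R1
R2 → R2 − 5·R1
R3 → R3 + 15·R1
R2 → -1/5·R2
R3 → R3 + 50·R2
R2 → R2 − 1/5·R3
R1 → R1 + 3/5·R3
R1 → R1 + R2

2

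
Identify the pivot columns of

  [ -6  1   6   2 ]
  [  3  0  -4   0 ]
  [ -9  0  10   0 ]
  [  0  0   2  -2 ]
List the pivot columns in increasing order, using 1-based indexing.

r1 ← -1/6·r1
  [  1  -1/6  -1  -1/3 ]
  [  3     0  -4     0 ]
  [ -9     0  10     0 ]
  [  0     0   2    -2 ]
r2 ← r2 − 3·r1
  [  1  -1/6  -1  -1/3 ]
  [  0   1/2  -1     1 ]
  [ -9     0  10     0 ]
  [  0     0   2    -2 ]
r3 ← r3 + 9·r1
  [ 1  -1/6  -1  -1/3 ]
  [ 0   1/2  -1     1 ]
  [ 0  -3/2   1    -3 ]
  [ 0     0   2    -2 ]
r2 ← 2·r2
  [ 1  -1/6  -1  -1/3 ]
  [ 0     1  -2     2 ]
  [ 0  -3/2   1    -3 ]
  [ 0     0   2    -2 ]
r3 ← r3 + 3/2·r2
  [ 1  -1/6  -1  -1/3 ]
  [ 0     1  -2     2 ]
  [ 0     0  -2     0 ]
  [ 0     0   2    -2 ]
r3 ← -1/2·r3
  [ 1  -1/6  -1  -1/3 ]
  [ 0     1  -2     2 ]
  [ 0     0   1     0 ]
  [ 0     0   2    -2 ]
r4 ← r4 − 2·r3
  [ 1  -1/6  -1  -1/3 ]
  [ 0     1  -2     2 ]
  [ 0     0   1     0 ]
  [ 0     0   0    -2 ]
r4 ← -1/2·r4
  [ 1  -1/6  -1  -1/3 ]
  [ 0     1  -2     2 ]
  [ 0     0   1     0 ]
  [ 0     0   0     1 ]
r2 ← r2 − 2·r4
  [ 1  -1/6  -1  -1/3 ]
  [ 0     1  -2     0 ]
  [ 0     0   1     0 ]
  [ 0     0   0     1 ]
r1 ← r1 + 1/3·r4
  [ 1  -1/6  -1  0 ]
  [ 0     1  -2  0 ]
  [ 0     0   1  0 ]
  [ 0     0   0  1 ]
r2 ← r2 + 2·r3
  [ 1  -1/6  -1  0 ]
  [ 0     1   0  0 ]
  [ 0     0   1  0 ]
  [ 0     0   0  1 ]
r1 ← r1 + r3
  [ 1  -1/6  0  0 ]
  [ 0     1  0  0 ]
  [ 0     0  1  0 ]
  [ 0     0  0  1 ]
r1 ← r1 + 1/6·r2
  [ 1  0  0  0 ]
  [ 0  1  0  0 ]
  [ 0  0  1  0 ]
  [ 0  0  0  1 ]
Pivot columns are the columns containing a leading 1.

1, 2, 3, 4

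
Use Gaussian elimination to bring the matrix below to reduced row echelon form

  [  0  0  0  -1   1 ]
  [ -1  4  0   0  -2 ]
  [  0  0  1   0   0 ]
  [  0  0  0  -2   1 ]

r1 ↔ r2
  [ -1  4  0   0  -2 ]
  [  0  0  0  -1   1 ]
  [  0  0  1   0   0 ]
  [  0  0  0  -2   1 ]
r1 ← -1·r1
  [ 1  -4  0   0  2 ]
  [ 0   0  0  -1  1 ]
  [ 0   0  1   0  0 ]
  [ 0   0  0  -2  1 ]
r2 ↔ r3
  [ 1  -4  0   0  2 ]
  [ 0   0  1   0  0 ]
  [ 0   0  0  -1  1 ]
  [ 0   0  0  -2  1 ]
r3 ← -1·r3
  [ 1  -4  0   0   2 ]
  [ 0   0  1   0   0 ]
  [ 0   0  0   1  -1 ]
  [ 0   0  0  -2   1 ]
r4 ← r4 + 2·r3
  [ 1  -4  0  0   2 ]
  [ 0   0  1  0   0 ]
  [ 0   0  0  1  -1 ]
  [ 0   0  0  0  -1 ]
r4 ← -1·r4
  [ 1  -4  0  0   2 ]
  [ 0   0  1  0   0 ]
  [ 0   0  0  1  -1 ]
  [ 0   0  0  0   1 ]
r3 ← r3 + r4
  [ 1  -4  0  0  2 ]
  [ 0   0  1  0  0 ]
  [ 0   0  0  1  0 ]
  [ 0   0  0  0  1 ]
r1 ← r1 − 2·r4
  [ 1  -4  0  0  0 ]
  [ 0   0  1  0  0 ]
  [ 0   0  0  1  0 ]
  [ 0   0  0  0  1 ]

[[1, -4, 0, 0, 0], [0, 0, 1, 0, 0], [0, 0, 0, 1, 0], [0, 0, 0, 0, 1]]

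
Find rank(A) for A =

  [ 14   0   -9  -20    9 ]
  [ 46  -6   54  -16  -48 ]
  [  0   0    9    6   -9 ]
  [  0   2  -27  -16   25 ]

ρ1 -> 1/14·ρ1
  [  1   0  -9/14  -10/7  9/14 ]
  [ 46  -6     54    -16   -48 ]
  [  0   0      9      6    -9 ]
  [  0   2    -27    -16    25 ]
ρ2 -> ρ2 − 46·ρ1
  [ 1   0  -9/14  -10/7    9/14 ]
  [ 0  -6  585/7  348/7  -543/7 ]
  [ 0   0      9      6      -9 ]
  [ 0   2    -27    -16      25 ]
ρ2 -> -1/6·ρ2
  [ 1  0    -9/14  -10/7    9/14 ]
  [ 0  1  -195/14  -58/7  181/14 ]
  [ 0  0        9      6      -9 ]
  [ 0  2      -27    -16      25 ]
ρ4 -> ρ4 − 2·ρ2
  [ 1  0    -9/14  -10/7    9/14 ]
  [ 0  1  -195/14  -58/7  181/14 ]
  [ 0  0        9      6      -9 ]
  [ 0  0      6/7    4/7    -6/7 ]
ρ3 -> 1/9·ρ3
  [ 1  0    -9/14  -10/7    9/14 ]
  [ 0  1  -195/14  -58/7  181/14 ]
  [ 0  0        1    2/3      -1 ]
  [ 0  0      6/7    4/7    -6/7 ]
ρ4 -> ρ4 − 6/7·ρ3
  [ 1  0    -9/14  -10/7    9/14 ]
  [ 0  1  -195/14  -58/7  181/14 ]
  [ 0  0        1    2/3      -1 ]
  [ 0  0        0      0       0 ]
ρ2 -> ρ2 + 195/14·ρ3
  [ 1  0  -9/14  -10/7  9/14 ]
  [ 0  1      0      1    -1 ]
  [ 0  0      1    2/3    -1 ]
  [ 0  0      0      0     0 ]
ρ1 -> ρ1 + 9/14·ρ3
  [ 1  0  0   -1   0 ]
  [ 0  1  0    1  -1 ]
  [ 0  0  1  2/3  -1 ]
  [ 0  0  0    0   0 ]
The reduced form has 3 nonzero rows.

rank = 3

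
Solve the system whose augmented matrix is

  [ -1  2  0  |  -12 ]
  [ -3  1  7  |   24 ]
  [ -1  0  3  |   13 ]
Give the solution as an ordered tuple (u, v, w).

(2, -5, 5)

R1 -> -1·R1
  [  1  -2  0  |  12 ]
  [ -3   1  7  |  24 ]
  [ -1   0  3  |  13 ]
R2 -> R2 + 3·R1
  [  1  -2  0  |  12 ]
  [  0  -5  7  |  60 ]
  [ -1   0  3  |  13 ]
R3 -> R3 + R1
  [ 1  -2  0  |  12 ]
  [ 0  -5  7  |  60 ]
  [ 0  -2  3  |  25 ]
R2 -> -1/5·R2
  [ 1  -2     0  |   12 ]
  [ 0   1  -7/5  |  -12 ]
  [ 0  -2     3  |   25 ]
R3 -> R3 + 2·R2
  [ 1  -2     0  |   12 ]
  [ 0   1  -7/5  |  -12 ]
  [ 0   0   1/5  |    1 ]
R3 -> 5·R3
  [ 1  -2     0  |   12 ]
  [ 0   1  -7/5  |  -12 ]
  [ 0   0     1  |    5 ]
R2 -> R2 + 7/5·R3
  [ 1  -2  0  |  12 ]
  [ 0   1  0  |  -5 ]
  [ 0   0  1  |   5 ]
R1 -> R1 + 2·R2
  [ 1  0  0  |   2 ]
  [ 0  1  0  |  -5 ]
  [ 0  0  1  |   5 ]
Reading off the last column: u = 2, v = -5, w = 5.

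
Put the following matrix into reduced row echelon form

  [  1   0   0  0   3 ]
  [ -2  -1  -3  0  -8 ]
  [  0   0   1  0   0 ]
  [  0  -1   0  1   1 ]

[[1, 0, 0, 0, 3], [0, 1, 0, 0, 2], [0, 0, 1, 0, 0], [0, 0, 0, 1, 3]]

Add 2 times R1 to R2.
  [ 1   0   0  0   3 ]
  [ 0  -1  -3  0  -2 ]
  [ 0   0   1  0   0 ]
  [ 0  -1   0  1   1 ]
Multiply R2 by -1.
  [ 1   0  0  0  3 ]
  [ 0   1  3  0  2 ]
  [ 0   0  1  0  0 ]
  [ 0  -1  0  1  1 ]
Add R2 to R4.
  [ 1  0  0  0  3 ]
  [ 0  1  3  0  2 ]
  [ 0  0  1  0  0 ]
  [ 0  0  3  1  3 ]
Subtract 3 times R3 from R4.
  [ 1  0  0  0  3 ]
  [ 0  1  3  0  2 ]
  [ 0  0  1  0  0 ]
  [ 0  0  0  1  3 ]
Subtract 3 times R3 from R2.
  [ 1  0  0  0  3 ]
  [ 0  1  0  0  2 ]
  [ 0  0  1  0  0 ]
  [ 0  0  0  1  3 ]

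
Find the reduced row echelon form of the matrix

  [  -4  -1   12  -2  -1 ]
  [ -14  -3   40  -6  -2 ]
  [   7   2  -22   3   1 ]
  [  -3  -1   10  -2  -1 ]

[[1, 0, -2, 0, 0], [0, 1, -4, 0, 0], [0, 0, 0, 1, 0], [0, 0, 0, 0, 1]]

r1 := -1/4·r1
r2 := r2 + 14·r1
r3 := r3 − 7·r1
r4 := r4 + 3·r1
r2 := 2·r2
r3 := r3 − 1/4·r2
r4 := r4 + 1/4·r2
r3 := -1·r3
r4 := 2·r4
r3 := r3 − 3/2·r4
r2 := r2 − 3·r4
r1 := r1 − 1/4·r4
r2 := r2 − 2·r3
r1 := r1 − 1/2·r3
r1 := r1 − 1/4·r2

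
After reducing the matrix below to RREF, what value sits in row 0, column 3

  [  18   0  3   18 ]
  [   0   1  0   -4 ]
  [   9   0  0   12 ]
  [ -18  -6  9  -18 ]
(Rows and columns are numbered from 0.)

4/3

r1 -> 1/18·r1
  [   1   0  1/6    1 ]
  [   0   1    0   -4 ]
  [   9   0    0   12 ]
  [ -18  -6    9  -18 ]
r3 -> r3 − 9·r1
  [   1   0   1/6    1 ]
  [   0   1     0   -4 ]
  [   0   0  -3/2    3 ]
  [ -18  -6     9  -18 ]
r4 -> r4 + 18·r1
  [ 1   0   1/6   1 ]
  [ 0   1     0  -4 ]
  [ 0   0  -3/2   3 ]
  [ 0  -6    12   0 ]
r4 -> r4 + 6·r2
  [ 1  0   1/6    1 ]
  [ 0  1     0   -4 ]
  [ 0  0  -3/2    3 ]
  [ 0  0    12  -24 ]
r3 -> -2/3·r3
  [ 1  0  1/6    1 ]
  [ 0  1    0   -4 ]
  [ 0  0    1   -2 ]
  [ 0  0   12  -24 ]
r4 -> r4 − 12·r3
  [ 1  0  1/6   1 ]
  [ 0  1    0  -4 ]
  [ 0  0    1  -2 ]
  [ 0  0    0   0 ]
r1 -> r1 − 1/6·r3
  [ 1  0  0  4/3 ]
  [ 0  1  0   -4 ]
  [ 0  0  1   -2 ]
  [ 0  0  0    0 ]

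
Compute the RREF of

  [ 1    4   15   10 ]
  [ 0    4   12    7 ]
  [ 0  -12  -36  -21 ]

r2 ← 1/4·r2
r3 ← r3 + 12·r2
r1 ← r1 − 4·r2

[[1, 0, 3, 3], [0, 1, 3, 7/4], [0, 0, 0, 0]]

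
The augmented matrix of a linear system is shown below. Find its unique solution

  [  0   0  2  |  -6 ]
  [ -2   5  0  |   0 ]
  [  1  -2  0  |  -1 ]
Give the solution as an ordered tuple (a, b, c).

(-5, -2, -3)

R1 ↔ R2
  [ -2   5  0  |   0 ]
  [  0   0  2  |  -6 ]
  [  1  -2  0  |  -1 ]
R1 → -1/2·R1
  [ 1  -5/2  0  |   0 ]
  [ 0     0  2  |  -6 ]
  [ 1    -2  0  |  -1 ]
R3 → R3 − R1
  [ 1  -5/2  0  |   0 ]
  [ 0     0  2  |  -6 ]
  [ 0   1/2  0  |  -1 ]
R2 ↔ R3
  [ 1  -5/2  0  |   0 ]
  [ 0   1/2  0  |  -1 ]
  [ 0     0  2  |  -6 ]
R2 → 2·R2
  [ 1  -5/2  0  |   0 ]
  [ 0     1  0  |  -2 ]
  [ 0     0  2  |  -6 ]
R3 → 1/2·R3
  [ 1  -5/2  0  |   0 ]
  [ 0     1  0  |  -2 ]
  [ 0     0  1  |  -3 ]
R1 → R1 + 5/2·R2
  [ 1  0  0  |  -5 ]
  [ 0  1  0  |  -2 ]
  [ 0  0  1  |  -3 ]
Reading off the last column: a = -5, b = -2, c = -3.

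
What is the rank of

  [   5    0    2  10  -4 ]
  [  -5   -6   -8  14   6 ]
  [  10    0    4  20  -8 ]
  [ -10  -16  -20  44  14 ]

R1 -> 1/5·R1
  [   1    0  2/5   2  -4/5 ]
  [  -5   -6   -8  14     6 ]
  [  10    0    4  20    -8 ]
  [ -10  -16  -20  44    14 ]
R2 -> R2 + 5·R1
  [   1    0  2/5   2  -4/5 ]
  [   0   -6   -6  24     2 ]
  [  10    0    4  20    -8 ]
  [ -10  -16  -20  44    14 ]
R3 -> R3 − 10·R1
  [   1    0  2/5   2  -4/5 ]
  [   0   -6   -6  24     2 ]
  [   0    0    0   0     0 ]
  [ -10  -16  -20  44    14 ]
R4 -> R4 + 10·R1
  [ 1    0  2/5   2  -4/5 ]
  [ 0   -6   -6  24     2 ]
  [ 0    0    0   0     0 ]
  [ 0  -16  -16  64     6 ]
R2 -> -1/6·R2
  [ 1    0  2/5   2  -4/5 ]
  [ 0    1    1  -4  -1/3 ]
  [ 0    0    0   0     0 ]
  [ 0  -16  -16  64     6 ]
R4 -> R4 + 16·R2
  [ 1  0  2/5   2  -4/5 ]
  [ 0  1    1  -4  -1/3 ]
  [ 0  0    0   0     0 ]
  [ 0  0    0   0   2/3 ]
R3 <=> R4
  [ 1  0  2/5   2  -4/5 ]
  [ 0  1    1  -4  -1/3 ]
  [ 0  0    0   0   2/3 ]
  [ 0  0    0   0     0 ]
R3 -> 3/2·R3
  [ 1  0  2/5   2  -4/5 ]
  [ 0  1    1  -4  -1/3 ]
  [ 0  0    0   0     1 ]
  [ 0  0    0   0     0 ]
R2 -> R2 + 1/3·R3
  [ 1  0  2/5   2  -4/5 ]
  [ 0  1    1  -4     0 ]
  [ 0  0    0   0     1 ]
  [ 0  0    0   0     0 ]
R1 -> R1 + 4/5·R3
  [ 1  0  2/5   2  0 ]
  [ 0  1    1  -4  0 ]
  [ 0  0    0   0  1 ]
  [ 0  0    0   0  0 ]
The reduced form has 3 nonzero rows.

rank = 3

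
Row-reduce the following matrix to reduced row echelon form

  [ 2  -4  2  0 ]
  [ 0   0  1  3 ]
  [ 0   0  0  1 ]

[[1, -2, 0, 0], [0, 0, 1, 0], [0, 0, 0, 1]]

R1 → 1/2·R1
  [ 1  -2  1  0 ]
  [ 0   0  1  3 ]
  [ 0   0  0  1 ]
R2 → R2 − 3·R3
  [ 1  -2  1  0 ]
  [ 0   0  1  0 ]
  [ 0   0  0  1 ]
R1 → R1 − R2
  [ 1  -2  0  0 ]
  [ 0   0  1  0 ]
  [ 0   0  0  1 ]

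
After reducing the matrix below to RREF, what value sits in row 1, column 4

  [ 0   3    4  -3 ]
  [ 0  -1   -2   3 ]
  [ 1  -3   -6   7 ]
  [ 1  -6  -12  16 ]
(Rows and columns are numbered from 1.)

-2

R1 <=> R3
  [ 1  -3   -6   7 ]
  [ 0  -1   -2   3 ]
  [ 0   3    4  -3 ]
  [ 1  -6  -12  16 ]
R4 := R4 − R1
  [ 1  -3  -6   7 ]
  [ 0  -1  -2   3 ]
  [ 0   3   4  -3 ]
  [ 0  -3  -6   9 ]
R2 := -1·R2
  [ 1  -3  -6   7 ]
  [ 0   1   2  -3 ]
  [ 0   3   4  -3 ]
  [ 0  -3  -6   9 ]
R3 := R3 − 3·R2
  [ 1  -3  -6   7 ]
  [ 0   1   2  -3 ]
  [ 0   0  -2   6 ]
  [ 0  -3  -6   9 ]
R4 := R4 + 3·R2
  [ 1  -3  -6   7 ]
  [ 0   1   2  -3 ]
  [ 0   0  -2   6 ]
  [ 0   0   0   0 ]
R3 := -1/2·R3
  [ 1  -3  -6   7 ]
  [ 0   1   2  -3 ]
  [ 0   0   1  -3 ]
  [ 0   0   0   0 ]
R2 := R2 − 2·R3
  [ 1  -3  -6   7 ]
  [ 0   1   0   3 ]
  [ 0   0   1  -3 ]
  [ 0   0   0   0 ]
R1 := R1 + 6·R3
  [ 1  -3  0  -11 ]
  [ 0   1  0    3 ]
  [ 0   0  1   -3 ]
  [ 0   0  0    0 ]
R1 := R1 + 3·R2
  [ 1  0  0  -2 ]
  [ 0  1  0   3 ]
  [ 0  0  1  -3 ]
  [ 0  0  0   0 ]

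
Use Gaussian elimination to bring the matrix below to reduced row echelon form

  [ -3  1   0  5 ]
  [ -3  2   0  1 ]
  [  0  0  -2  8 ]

[[1, 0, 0, -3], [0, 1, 0, -4], [0, 0, 1, -4]]

R1 ← -1/3·R1
  [  1  -1/3   0  -5/3 ]
  [ -3     2   0     1 ]
  [  0     0  -2     8 ]
R2 ← R2 + 3·R1
  [ 1  -1/3   0  -5/3 ]
  [ 0     1   0    -4 ]
  [ 0     0  -2     8 ]
R3 ← -1/2·R3
  [ 1  -1/3  0  -5/3 ]
  [ 0     1  0    -4 ]
  [ 0     0  1    -4 ]
R1 ← R1 + 1/3·R2
  [ 1  0  0  -3 ]
  [ 0  1  0  -4 ]
  [ 0  0  1  -4 ]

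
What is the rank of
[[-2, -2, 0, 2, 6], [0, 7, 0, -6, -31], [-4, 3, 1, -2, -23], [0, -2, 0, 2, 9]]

rank = 4

R1 -> -1/2·R1
R3 -> R3 + 4·R1
R2 -> 1/7·R2
R3 -> R3 − 7·R2
R4 -> R4 + 2·R2
R4 -> 7/2·R4
R2 -> R2 + 6/7·R4
R1 -> R1 + R4
R1 -> R1 − R2
The reduced form has 4 nonzero rows.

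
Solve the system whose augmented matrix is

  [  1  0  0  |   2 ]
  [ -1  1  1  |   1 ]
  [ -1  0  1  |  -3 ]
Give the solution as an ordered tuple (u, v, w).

(2, 4, -1)

ρ2 → ρ2 + ρ1
  [  1  0  0  |   2 ]
  [  0  1  1  |   3 ]
  [ -1  0  1  |  -3 ]
ρ3 → ρ3 + ρ1
  [ 1  0  0  |   2 ]
  [ 0  1  1  |   3 ]
  [ 0  0  1  |  -1 ]
ρ2 → ρ2 − ρ3
  [ 1  0  0  |   2 ]
  [ 0  1  0  |   4 ]
  [ 0  0  1  |  -1 ]
Reading off the last column: u = 2, v = 4, w = -1.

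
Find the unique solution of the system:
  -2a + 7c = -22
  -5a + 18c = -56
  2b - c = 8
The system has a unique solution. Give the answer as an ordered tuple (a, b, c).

(4, 3, -2)

Form the augmented matrix and row-reduce:
  [ -2  0   7  |  -22 ]
  [ -5  0  18  |  -56 ]
  [  0  2  -1  |    8 ]
r1 -> -1/2·r1
  [  1  0  -7/2  |   11 ]
  [ -5  0    18  |  -56 ]
  [  0  2    -1  |    8 ]
r2 -> r2 + 5·r1
  [ 1  0  -7/2  |  11 ]
  [ 0  0   1/2  |  -1 ]
  [ 0  2    -1  |   8 ]
r2 ↔ r3
  [ 1  0  -7/2  |  11 ]
  [ 0  2    -1  |   8 ]
  [ 0  0   1/2  |  -1 ]
r2 -> 1/2·r2
  [ 1  0  -7/2  |  11 ]
  [ 0  1  -1/2  |   4 ]
  [ 0  0   1/2  |  -1 ]
r3 -> 2·r3
  [ 1  0  -7/2  |  11 ]
  [ 0  1  -1/2  |   4 ]
  [ 0  0     1  |  -2 ]
r2 -> r2 + 1/2·r3
  [ 1  0  -7/2  |  11 ]
  [ 0  1     0  |   3 ]
  [ 0  0     1  |  -2 ]
r1 -> r1 + 7/2·r3
  [ 1  0  0  |   4 ]
  [ 0  1  0  |   3 ]
  [ 0  0  1  |  -2 ]
Reading off the last column: a = 4, b = 3, c = -2.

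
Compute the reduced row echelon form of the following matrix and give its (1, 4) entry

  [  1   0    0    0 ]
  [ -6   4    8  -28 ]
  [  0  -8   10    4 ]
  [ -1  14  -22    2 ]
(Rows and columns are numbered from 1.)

ρ2 ← ρ2 + 6·ρ1
  [  1   0    0    0 ]
  [  0   4    8  -28 ]
  [  0  -8   10    4 ]
  [ -1  14  -22    2 ]
ρ4 ← ρ4 + ρ1
  [ 1   0    0    0 ]
  [ 0   4    8  -28 ]
  [ 0  -8   10    4 ]
  [ 0  14  -22    2 ]
ρ2 ← 1/4·ρ2
  [ 1   0    0   0 ]
  [ 0   1    2  -7 ]
  [ 0  -8   10   4 ]
  [ 0  14  -22   2 ]
ρ3 ← ρ3 + 8·ρ2
  [ 1   0    0    0 ]
  [ 0   1    2   -7 ]
  [ 0   0   26  -52 ]
  [ 0  14  -22    2 ]
ρ4 ← ρ4 − 14·ρ2
  [ 1  0    0    0 ]
  [ 0  1    2   -7 ]
  [ 0  0   26  -52 ]
  [ 0  0  -50  100 ]
ρ3 ← 1/26·ρ3
  [ 1  0    0    0 ]
  [ 0  1    2   -7 ]
  [ 0  0    1   -2 ]
  [ 0  0  -50  100 ]
ρ4 ← ρ4 + 50·ρ3
  [ 1  0  0   0 ]
  [ 0  1  2  -7 ]
  [ 0  0  1  -2 ]
  [ 0  0  0   0 ]
ρ2 ← ρ2 − 2·ρ3
  [ 1  0  0   0 ]
  [ 0  1  0  -3 ]
  [ 0  0  1  -2 ]
  [ 0  0  0   0 ]

0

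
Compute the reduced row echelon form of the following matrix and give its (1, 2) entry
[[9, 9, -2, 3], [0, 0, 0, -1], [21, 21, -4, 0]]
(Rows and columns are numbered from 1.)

1

r1 -> 1/9·r1
r3 -> r3 − 21·r1
r2 <=> r3
r2 -> 3/2·r2
r3 -> -1·r3
r2 -> r2 + 21/2·r3
r1 -> r1 − 1/3·r3
r1 -> r1 + 2/9·r2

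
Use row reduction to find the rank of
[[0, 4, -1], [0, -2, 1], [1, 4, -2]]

ρ1 <=> ρ3
  [ 1   4  -2 ]
  [ 0  -2   1 ]
  [ 0   4  -1 ]
ρ2 := -1/2·ρ2
  [ 1  4    -2 ]
  [ 0  1  -1/2 ]
  [ 0  4    -1 ]
ρ3 := ρ3 − 4·ρ2
  [ 1  4    -2 ]
  [ 0  1  -1/2 ]
  [ 0  0     1 ]
ρ2 := ρ2 + 1/2·ρ3
  [ 1  4  -2 ]
  [ 0  1   0 ]
  [ 0  0   1 ]
ρ1 := ρ1 + 2·ρ3
  [ 1  4  0 ]
  [ 0  1  0 ]
  [ 0  0  1 ]
ρ1 := ρ1 − 4·ρ2
  [ 1  0  0 ]
  [ 0  1  0 ]
  [ 0  0  1 ]
The reduced form has 3 nonzero rows.

rank = 3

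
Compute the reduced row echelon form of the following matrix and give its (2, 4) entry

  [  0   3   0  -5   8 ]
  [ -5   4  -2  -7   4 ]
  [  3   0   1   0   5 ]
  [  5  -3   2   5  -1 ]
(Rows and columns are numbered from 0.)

ρ1 <-> ρ2
  [ -5   4  -2  -7   4 ]
  [  0   3   0  -5   8 ]
  [  3   0   1   0   5 ]
  [  5  -3   2   5  -1 ]
ρ1 := -1/5·ρ1
  [ 1  -4/5  2/5  7/5  -4/5 ]
  [ 0     3    0   -5     8 ]
  [ 3     0    1    0     5 ]
  [ 5    -3    2    5    -1 ]
ρ3 := ρ3 − 3·ρ1
  [ 1  -4/5   2/5    7/5  -4/5 ]
  [ 0     3     0     -5     8 ]
  [ 0  12/5  -1/5  -21/5  37/5 ]
  [ 5    -3     2      5    -1 ]
ρ4 := ρ4 − 5·ρ1
  [ 1  -4/5   2/5    7/5  -4/5 ]
  [ 0     3     0     -5     8 ]
  [ 0  12/5  -1/5  -21/5  37/5 ]
  [ 0     1     0     -2     3 ]
ρ2 := 1/3·ρ2
  [ 1  -4/5   2/5    7/5  -4/5 ]
  [ 0     1     0   -5/3   8/3 ]
  [ 0  12/5  -1/5  -21/5  37/5 ]
  [ 0     1     0     -2     3 ]
ρ3 := ρ3 − 12/5·ρ2
  [ 1  -4/5   2/5   7/5  -4/5 ]
  [ 0     1     0  -5/3   8/3 ]
  [ 0     0  -1/5  -1/5     1 ]
  [ 0     1     0    -2     3 ]
ρ4 := ρ4 − ρ2
  [ 1  -4/5   2/5   7/5  -4/5 ]
  [ 0     1     0  -5/3   8/3 ]
  [ 0     0  -1/5  -1/5     1 ]
  [ 0     0     0  -1/3   1/3 ]
ρ3 := -5·ρ3
  [ 1  -4/5  2/5   7/5  -4/5 ]
  [ 0     1    0  -5/3   8/3 ]
  [ 0     0    1     1    -5 ]
  [ 0     0    0  -1/3   1/3 ]
ρ4 := -3·ρ4
  [ 1  -4/5  2/5   7/5  -4/5 ]
  [ 0     1    0  -5/3   8/3 ]
  [ 0     0    1     1    -5 ]
  [ 0     0    0     1    -1 ]
ρ3 := ρ3 − ρ4
  [ 1  -4/5  2/5   7/5  -4/5 ]
  [ 0     1    0  -5/3   8/3 ]
  [ 0     0    1     0    -4 ]
  [ 0     0    0     1    -1 ]
ρ2 := ρ2 + 5/3·ρ4
  [ 1  -4/5  2/5  7/5  -4/5 ]
  [ 0     1    0    0     1 ]
  [ 0     0    1    0    -4 ]
  [ 0     0    0    1    -1 ]
ρ1 := ρ1 − 7/5·ρ4
  [ 1  -4/5  2/5  0  3/5 ]
  [ 0     1    0  0    1 ]
  [ 0     0    1  0   -4 ]
  [ 0     0    0  1   -1 ]
ρ1 := ρ1 − 2/5·ρ3
  [ 1  -4/5  0  0  11/5 ]
  [ 0     1  0  0     1 ]
  [ 0     0  1  0    -4 ]
  [ 0     0  0  1    -1 ]
ρ1 := ρ1 + 4/5·ρ2
  [ 1  0  0  0   3 ]
  [ 0  1  0  0   1 ]
  [ 0  0  1  0  -4 ]
  [ 0  0  0  1  -1 ]

-4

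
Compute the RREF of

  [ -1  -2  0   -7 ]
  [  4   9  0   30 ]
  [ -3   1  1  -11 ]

[[1, 0, 0, 3], [0, 1, 0, 2], [0, 0, 1, -4]]

r1 ← -1·r1
r2 ← r2 − 4·r1
r3 ← r3 + 3·r1
r3 ← r3 − 7·r2
r1 ← r1 − 2·r2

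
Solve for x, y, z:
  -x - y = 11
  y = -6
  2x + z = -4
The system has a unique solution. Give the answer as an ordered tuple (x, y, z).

Form the augmented matrix and row-reduce:
  [ -1  -1  0  |  11 ]
  [  0   1  0  |  -6 ]
  [  2   0  1  |  -4 ]
R1 → -1·R1
  [ 1  1  0  |  -11 ]
  [ 0  1  0  |   -6 ]
  [ 2  0  1  |   -4 ]
R3 → R3 − 2·R1
  [ 1   1  0  |  -11 ]
  [ 0   1  0  |   -6 ]
  [ 0  -2  1  |   18 ]
R3 → R3 + 2·R2
  [ 1  1  0  |  -11 ]
  [ 0  1  0  |   -6 ]
  [ 0  0  1  |    6 ]
R1 → R1 − R2
  [ 1  0  0  |  -5 ]
  [ 0  1  0  |  -6 ]
  [ 0  0  1  |   6 ]
Reading off the last column: x = -5, y = -6, z = 6.

(-5, -6, 6)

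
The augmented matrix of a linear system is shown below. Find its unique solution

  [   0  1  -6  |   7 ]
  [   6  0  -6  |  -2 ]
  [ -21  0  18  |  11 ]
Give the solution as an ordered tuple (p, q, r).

(-5/3, -1, -4/3)

ρ1 <=> ρ2
  [   6  0  -6  |  -2 ]
  [   0  1  -6  |   7 ]
  [ -21  0  18  |  11 ]
ρ1 → 1/6·ρ1
  [   1  0  -1  |  -1/3 ]
  [   0  1  -6  |     7 ]
  [ -21  0  18  |    11 ]
ρ3 → ρ3 + 21·ρ1
  [ 1  0  -1  |  -1/3 ]
  [ 0  1  -6  |     7 ]
  [ 0  0  -3  |     4 ]
ρ3 → -1/3·ρ3
  [ 1  0  -1  |  -1/3 ]
  [ 0  1  -6  |     7 ]
  [ 0  0   1  |  -4/3 ]
ρ2 → ρ2 + 6·ρ3
  [ 1  0  -1  |  -1/3 ]
  [ 0  1   0  |    -1 ]
  [ 0  0   1  |  -4/3 ]
ρ1 → ρ1 + ρ3
  [ 1  0  0  |  -5/3 ]
  [ 0  1  0  |    -1 ]
  [ 0  0  1  |  -4/3 ]
Reading off the last column: p = -5/3, q = -1, r = -4/3.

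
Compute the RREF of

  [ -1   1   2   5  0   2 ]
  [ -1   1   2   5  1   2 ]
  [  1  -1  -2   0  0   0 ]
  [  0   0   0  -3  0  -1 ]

[[1, -1, -2, 0, 0, 0], [0, 0, 0, 1, 0, 0], [0, 0, 0, 0, 1, 0], [0, 0, 0, 0, 0, 1]]

ρ1 ← -1·ρ1
  [  1  -1  -2  -5  0  -2 ]
  [ -1   1   2   5  1   2 ]
  [  1  -1  -2   0  0   0 ]
  [  0   0   0  -3  0  -1 ]
ρ2 ← ρ2 + ρ1
  [ 1  -1  -2  -5  0  -2 ]
  [ 0   0   0   0  1   0 ]
  [ 1  -1  -2   0  0   0 ]
  [ 0   0   0  -3  0  -1 ]
ρ3 ← ρ3 − ρ1
  [ 1  -1  -2  -5  0  -2 ]
  [ 0   0   0   0  1   0 ]
  [ 0   0   0   5  0   2 ]
  [ 0   0   0  -3  0  -1 ]
ρ2 ↔ ρ3
  [ 1  -1  -2  -5  0  -2 ]
  [ 0   0   0   5  0   2 ]
  [ 0   0   0   0  1   0 ]
  [ 0   0   0  -3  0  -1 ]
ρ2 ← 1/5·ρ2
  [ 1  -1  -2  -5  0   -2 ]
  [ 0   0   0   1  0  2/5 ]
  [ 0   0   0   0  1    0 ]
  [ 0   0   0  -3  0   -1 ]
ρ4 ← ρ4 + 3·ρ2
  [ 1  -1  -2  -5  0   -2 ]
  [ 0   0   0   1  0  2/5 ]
  [ 0   0   0   0  1    0 ]
  [ 0   0   0   0  0  1/5 ]
ρ4 ← 5·ρ4
  [ 1  -1  -2  -5  0   -2 ]
  [ 0   0   0   1  0  2/5 ]
  [ 0   0   0   0  1    0 ]
  [ 0   0   0   0  0    1 ]
ρ2 ← ρ2 − 2/5·ρ4
  [ 1  -1  -2  -5  0  -2 ]
  [ 0   0   0   1  0   0 ]
  [ 0   0   0   0  1   0 ]
  [ 0   0   0   0  0   1 ]
ρ1 ← ρ1 + 2·ρ4
  [ 1  -1  -2  -5  0  0 ]
  [ 0   0   0   1  0  0 ]
  [ 0   0   0   0  1  0 ]
  [ 0   0   0   0  0  1 ]
ρ1 ← ρ1 + 5·ρ2
  [ 1  -1  -2  0  0  0 ]
  [ 0   0   0  1  0  0 ]
  [ 0   0   0  0  1  0 ]
  [ 0   0   0  0  0  1 ]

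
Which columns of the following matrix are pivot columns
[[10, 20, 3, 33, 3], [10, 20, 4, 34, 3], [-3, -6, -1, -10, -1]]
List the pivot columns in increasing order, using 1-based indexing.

Multiply R1 by 1/10.
  [  1   2  3/10  33/10  3/10 ]
  [ 10  20     4     34     3 ]
  [ -3  -6    -1    -10    -1 ]
Subtract 10 times R1 from R2.
  [  1   2  3/10  33/10  3/10 ]
  [  0   0     1      1     0 ]
  [ -3  -6    -1    -10    -1 ]
Add 3 times R1 to R3.
  [ 1  2   3/10  33/10   3/10 ]
  [ 0  0      1      1      0 ]
  [ 0  0  -1/10  -1/10  -1/10 ]
Add 1/10 times R2 to R3.
  [ 1  2  3/10  33/10   3/10 ]
  [ 0  0     1      1      0 ]
  [ 0  0     0      0  -1/10 ]
Multiply R3 by -10.
  [ 1  2  3/10  33/10  3/10 ]
  [ 0  0     1      1     0 ]
  [ 0  0     0      0     1 ]
Subtract 3/10 times R3 from R1.
  [ 1  2  3/10  33/10  0 ]
  [ 0  0     1      1  0 ]
  [ 0  0     0      0  1 ]
Subtract 3/10 times R2 from R1.
  [ 1  2  0  3  0 ]
  [ 0  0  1  1  0 ]
  [ 0  0  0  0  1 ]
Pivot columns are the columns containing a leading 1.

1, 3, 5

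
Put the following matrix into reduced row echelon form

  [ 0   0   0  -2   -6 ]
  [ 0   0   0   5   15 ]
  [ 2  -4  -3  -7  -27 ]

[[1, -2, -3/2, 0, -3], [0, 0, 0, 1, 3], [0, 0, 0, 0, 0]]

r1 <=> r3
  [ 2  -4  -3  -7  -27 ]
  [ 0   0   0   5   15 ]
  [ 0   0   0  -2   -6 ]
r1 → 1/2·r1
  [ 1  -2  -3/2  -7/2  -27/2 ]
  [ 0   0     0     5     15 ]
  [ 0   0     0    -2     -6 ]
r2 → 1/5·r2
  [ 1  -2  -3/2  -7/2  -27/2 ]
  [ 0   0     0     1      3 ]
  [ 0   0     0    -2     -6 ]
r3 → r3 + 2·r2
  [ 1  -2  -3/2  -7/2  -27/2 ]
  [ 0   0     0     1      3 ]
  [ 0   0     0     0      0 ]
r1 → r1 + 7/2·r2
  [ 1  -2  -3/2  0  -3 ]
  [ 0   0     0  1   3 ]
  [ 0   0     0  0   0 ]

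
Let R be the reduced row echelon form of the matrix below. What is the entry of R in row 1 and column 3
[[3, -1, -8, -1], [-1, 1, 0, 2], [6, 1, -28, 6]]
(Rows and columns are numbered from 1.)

-4

Multiply ρ1 by 1/3.
  [  1  -1/3  -8/3  -1/3 ]
  [ -1     1     0     2 ]
  [  6     1   -28     6 ]
Add ρ1 to ρ2.
  [ 1  -1/3  -8/3  -1/3 ]
  [ 0   2/3  -8/3   5/3 ]
  [ 6     1   -28     6 ]
Subtract 6 times ρ1 from ρ3.
  [ 1  -1/3  -8/3  -1/3 ]
  [ 0   2/3  -8/3   5/3 ]
  [ 0     3   -12     8 ]
Multiply ρ2 by 3/2.
  [ 1  -1/3  -8/3  -1/3 ]
  [ 0     1    -4   5/2 ]
  [ 0     3   -12     8 ]
Subtract 3 times ρ2 from ρ3.
  [ 1  -1/3  -8/3  -1/3 ]
  [ 0     1    -4   5/2 ]
  [ 0     0     0   1/2 ]
Multiply ρ3 by 2.
  [ 1  -1/3  -8/3  -1/3 ]
  [ 0     1    -4   5/2 ]
  [ 0     0     0     1 ]
Subtract 5/2 times ρ3 from ρ2.
  [ 1  -1/3  -8/3  -1/3 ]
  [ 0     1    -4     0 ]
  [ 0     0     0     1 ]
Add 1/3 times ρ3 to ρ1.
  [ 1  -1/3  -8/3  0 ]
  [ 0     1    -4  0 ]
  [ 0     0     0  1 ]
Add 1/3 times ρ2 to ρ1.
  [ 1  0  -4  0 ]
  [ 0  1  -4  0 ]
  [ 0  0   0  1 ]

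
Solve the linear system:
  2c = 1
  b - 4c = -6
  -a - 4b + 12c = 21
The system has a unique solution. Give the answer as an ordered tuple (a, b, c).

(1, -4, 1/2)

Form the augmented matrix and row-reduce:
  [  0   0   2  |   1 ]
  [  0   1  -4  |  -6 ]
  [ -1  -4  12  |  21 ]
Swap R1 and R3.
  [ -1  -4  12  |  21 ]
  [  0   1  -4  |  -6 ]
  [  0   0   2  |   1 ]
Multiply R1 by -1.
  [ 1  4  -12  |  -21 ]
  [ 0  1   -4  |   -6 ]
  [ 0  0    2  |    1 ]
Multiply R3 by 1/2.
  [ 1  4  -12  |  -21 ]
  [ 0  1   -4  |   -6 ]
  [ 0  0    1  |  1/2 ]
Add 4 times R3 to R2.
  [ 1  4  -12  |  -21 ]
  [ 0  1    0  |   -4 ]
  [ 0  0    1  |  1/2 ]
Add 12 times R3 to R1.
  [ 1  4  0  |  -15 ]
  [ 0  1  0  |   -4 ]
  [ 0  0  1  |  1/2 ]
Subtract 4 times R2 from R1.
  [ 1  0  0  |    1 ]
  [ 0  1  0  |   -4 ]
  [ 0  0  1  |  1/2 ]
Reading off the last column: a = 1, b = -4, c = 1/2.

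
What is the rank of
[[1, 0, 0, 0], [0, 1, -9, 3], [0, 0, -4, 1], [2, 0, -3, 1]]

ρ4 := ρ4 − 2·ρ1
ρ3 := -1/4·ρ3
ρ4 := ρ4 + 3·ρ3
ρ4 := 4·ρ4
ρ3 := ρ3 + 1/4·ρ4
ρ2 := ρ2 − 3·ρ4
ρ2 := ρ2 + 9·ρ3
The reduced form has 4 nonzero rows.

rank = 4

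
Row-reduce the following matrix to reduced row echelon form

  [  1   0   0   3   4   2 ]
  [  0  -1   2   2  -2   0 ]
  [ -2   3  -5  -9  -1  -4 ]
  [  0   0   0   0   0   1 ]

R3 -> R3 + 2·R1
  [ 1   0   0   3   4  2 ]
  [ 0  -1   2   2  -2  0 ]
  [ 0   3  -5  -3   7  0 ]
  [ 0   0   0   0   0  1 ]
R2 -> -1·R2
  [ 1  0   0   3  4  2 ]
  [ 0  1  -2  -2  2  0 ]
  [ 0  3  -5  -3  7  0 ]
  [ 0  0   0   0  0  1 ]
R3 -> R3 − 3·R2
  [ 1  0   0   3  4  2 ]
  [ 0  1  -2  -2  2  0 ]
  [ 0  0   1   3  1  0 ]
  [ 0  0   0   0  0  1 ]
R1 -> R1 − 2·R4
  [ 1  0   0   3  4  0 ]
  [ 0  1  -2  -2  2  0 ]
  [ 0  0   1   3  1  0 ]
  [ 0  0   0   0  0  1 ]
R2 -> R2 + 2·R3
  [ 1  0  0  3  4  0 ]
  [ 0  1  0  4  4  0 ]
  [ 0  0  1  3  1  0 ]
  [ 0  0  0  0  0  1 ]

[[1, 0, 0, 3, 4, 0], [0, 1, 0, 4, 4, 0], [0, 0, 1, 3, 1, 0], [0, 0, 0, 0, 0, 1]]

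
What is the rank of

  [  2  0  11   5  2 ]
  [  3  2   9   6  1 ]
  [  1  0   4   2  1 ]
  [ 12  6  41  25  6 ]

rank = 4

r1 -> 1/2·r1
r2 -> r2 − 3·r1
r3 -> r3 − r1
r4 -> r4 − 12·r1
r2 -> 1/2·r2
r4 -> r4 − 6·r2
r3 -> -2/3·r3
r4 -> r4 + 5/2·r3
r4 -> 3·r4
r3 -> r3 − 1/3·r4
r2 -> r2 + 3/4·r4
r1 -> r1 − 5/2·r4
r2 -> r2 + 15/4·r3
r1 -> r1 − 11/2·r3
The reduced form has 4 nonzero rows.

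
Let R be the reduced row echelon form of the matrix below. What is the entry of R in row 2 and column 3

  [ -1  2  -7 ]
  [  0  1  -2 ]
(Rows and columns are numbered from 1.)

-2

r1 -> -1·r1
r1 -> r1 + 2·r2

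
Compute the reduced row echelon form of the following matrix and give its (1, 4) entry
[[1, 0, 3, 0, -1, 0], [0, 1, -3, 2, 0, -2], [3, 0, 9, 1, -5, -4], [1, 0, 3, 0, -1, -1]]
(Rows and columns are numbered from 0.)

R3 ← R3 − 3·R1
  [ 1  0   3  0  -1   0 ]
  [ 0  1  -3  2   0  -2 ]
  [ 0  0   0  1  -2  -4 ]
  [ 1  0   3  0  -1  -1 ]
R4 ← R4 − R1
  [ 1  0   3  0  -1   0 ]
  [ 0  1  -3  2   0  -2 ]
  [ 0  0   0  1  -2  -4 ]
  [ 0  0   0  0   0  -1 ]
R4 ← -1·R4
  [ 1  0   3  0  -1   0 ]
  [ 0  1  -3  2   0  -2 ]
  [ 0  0   0  1  -2  -4 ]
  [ 0  0   0  0   0   1 ]
R3 ← R3 + 4·R4
  [ 1  0   3  0  -1   0 ]
  [ 0  1  -3  2   0  -2 ]
  [ 0  0   0  1  -2   0 ]
  [ 0  0   0  0   0   1 ]
R2 ← R2 + 2·R4
  [ 1  0   3  0  -1  0 ]
  [ 0  1  -3  2   0  0 ]
  [ 0  0   0  1  -2  0 ]
  [ 0  0   0  0   0  1 ]
R2 ← R2 − 2·R3
  [ 1  0   3  0  -1  0 ]
  [ 0  1  -3  0   4  0 ]
  [ 0  0   0  1  -2  0 ]
  [ 0  0   0  0   0  1 ]

4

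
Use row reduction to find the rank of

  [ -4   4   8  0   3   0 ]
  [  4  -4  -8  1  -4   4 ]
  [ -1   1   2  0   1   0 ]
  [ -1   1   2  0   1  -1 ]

rank = 4

Multiply r1 by -1/4.
Subtract 4 times r1 from r2.
Add r1 to r3.
Add r1 to r4.
Multiply r3 by 4.
Subtract 1/4 times r3 from r4.
Multiply r4 by -1.
Subtract 4 times r4 from r2.
Add r3 to r2.
Add 3/4 times r3 to r1.
The reduced form has 4 nonzero rows.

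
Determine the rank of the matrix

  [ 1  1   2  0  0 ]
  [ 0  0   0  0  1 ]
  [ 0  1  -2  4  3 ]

R2 <-> R3
R2 ← R2 − 3·R3
R1 ← R1 − R2
The reduced form has 3 nonzero rows.

rank = 3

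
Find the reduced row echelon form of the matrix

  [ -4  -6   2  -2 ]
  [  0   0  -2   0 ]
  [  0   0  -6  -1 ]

R1 → -1/4·R1
  [ 1  3/2  -1/2  1/2 ]
  [ 0    0    -2    0 ]
  [ 0    0    -6   -1 ]
R2 → -1/2·R2
  [ 1  3/2  -1/2  1/2 ]
  [ 0    0     1    0 ]
  [ 0    0    -6   -1 ]
R3 → R3 + 6·R2
  [ 1  3/2  -1/2  1/2 ]
  [ 0    0     1    0 ]
  [ 0    0     0   -1 ]
R3 → -1·R3
  [ 1  3/2  -1/2  1/2 ]
  [ 0    0     1    0 ]
  [ 0    0     0    1 ]
R1 → R1 − 1/2·R3
  [ 1  3/2  -1/2  0 ]
  [ 0    0     1  0 ]
  [ 0    0     0  1 ]
R1 → R1 + 1/2·R2
  [ 1  3/2  0  0 ]
  [ 0    0  1  0 ]
  [ 0    0  0  1 ]

[[1, 3/2, 0, 0], [0, 0, 1, 0], [0, 0, 0, 1]]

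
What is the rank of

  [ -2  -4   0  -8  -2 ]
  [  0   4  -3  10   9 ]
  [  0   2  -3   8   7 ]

rank = 3

Multiply R1 by -1/2.
  [ 1  2   0   4  1 ]
  [ 0  4  -3  10  9 ]
  [ 0  2  -3   8  7 ]
Multiply R2 by 1/4.
  [ 1  2     0    4    1 ]
  [ 0  1  -3/4  5/2  9/4 ]
  [ 0  2    -3    8    7 ]
Subtract 2 times R2 from R3.
  [ 1  2     0    4    1 ]
  [ 0  1  -3/4  5/2  9/4 ]
  [ 0  0  -3/2    3  5/2 ]
Multiply R3 by -2/3.
  [ 1  2     0    4     1 ]
  [ 0  1  -3/4  5/2   9/4 ]
  [ 0  0     1   -2  -5/3 ]
Add 3/4 times R3 to R2.
  [ 1  2  0   4     1 ]
  [ 0  1  0   1     1 ]
  [ 0  0  1  -2  -5/3 ]
Subtract 2 times R2 from R1.
  [ 1  0  0   2    -1 ]
  [ 0  1  0   1     1 ]
  [ 0  0  1  -2  -5/3 ]
The reduced form has 3 nonzero rows.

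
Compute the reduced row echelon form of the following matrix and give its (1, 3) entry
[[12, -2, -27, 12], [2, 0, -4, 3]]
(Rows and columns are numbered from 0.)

ρ1 -> 1/12·ρ1
  [ 1  -1/6  -9/4  1 ]
  [ 2     0    -4  3 ]
ρ2 -> ρ2 − 2·ρ1
  [ 1  -1/6  -9/4  1 ]
  [ 0   1/3   1/2  1 ]
ρ2 -> 3·ρ2
  [ 1  -1/6  -9/4  1 ]
  [ 0     1   3/2  3 ]
ρ1 -> ρ1 + 1/6·ρ2
  [ 1  0   -2  3/2 ]
  [ 0  1  3/2    3 ]

3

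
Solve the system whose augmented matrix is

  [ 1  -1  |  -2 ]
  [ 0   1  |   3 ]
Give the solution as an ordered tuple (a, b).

(1, 3)

R1 := R1 + R2
  [ 1  0  |  1 ]
  [ 0  1  |  3 ]
Reading off the last column: a = 1, b = 3.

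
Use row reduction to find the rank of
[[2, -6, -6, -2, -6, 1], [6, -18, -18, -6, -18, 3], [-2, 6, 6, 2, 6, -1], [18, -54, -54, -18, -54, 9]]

ρ1 -> 1/2·ρ1
  [  1   -3   -3   -1   -3  1/2 ]
  [  6  -18  -18   -6  -18    3 ]
  [ -2    6    6    2    6   -1 ]
  [ 18  -54  -54  -18  -54    9 ]
ρ2 -> ρ2 − 6·ρ1
  [  1   -3   -3   -1   -3  1/2 ]
  [  0    0    0    0    0    0 ]
  [ -2    6    6    2    6   -1 ]
  [ 18  -54  -54  -18  -54    9 ]
ρ3 -> ρ3 + 2·ρ1
  [  1   -3   -3   -1   -3  1/2 ]
  [  0    0    0    0    0    0 ]
  [  0    0    0    0    0    0 ]
  [ 18  -54  -54  -18  -54    9 ]
ρ4 -> ρ4 − 18·ρ1
  [ 1  -3  -3  -1  -3  1/2 ]
  [ 0   0   0   0   0    0 ]
  [ 0   0   0   0   0    0 ]
  [ 0   0   0   0   0    0 ]
The reduced form has 1 nonzero row.

rank = 1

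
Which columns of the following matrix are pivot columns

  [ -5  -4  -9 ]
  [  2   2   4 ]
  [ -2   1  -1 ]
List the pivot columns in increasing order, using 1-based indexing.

Multiply r1 by -1/5.
  [  1  4/5  9/5 ]
  [  2    2    4 ]
  [ -2    1   -1 ]
Subtract 2 times r1 from r2.
  [  1  4/5  9/5 ]
  [  0  2/5  2/5 ]
  [ -2    1   -1 ]
Add 2 times r1 to r3.
  [ 1   4/5   9/5 ]
  [ 0   2/5   2/5 ]
  [ 0  13/5  13/5 ]
Multiply r2 by 5/2.
  [ 1   4/5   9/5 ]
  [ 0     1     1 ]
  [ 0  13/5  13/5 ]
Subtract 13/5 times r2 from r3.
  [ 1  4/5  9/5 ]
  [ 0    1    1 ]
  [ 0    0    0 ]
Subtract 4/5 times r2 from r1.
  [ 1  0  1 ]
  [ 0  1  1 ]
  [ 0  0  0 ]
Pivot columns are the columns containing a leading 1.

1, 2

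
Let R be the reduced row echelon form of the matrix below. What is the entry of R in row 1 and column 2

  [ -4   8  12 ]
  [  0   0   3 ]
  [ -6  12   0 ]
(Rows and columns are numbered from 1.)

R1 := -1/4·R1
  [  1  -2  -3 ]
  [  0   0   3 ]
  [ -6  12   0 ]
R3 := R3 + 6·R1
  [ 1  -2   -3 ]
  [ 0   0    3 ]
  [ 0   0  -18 ]
R2 := 1/3·R2
  [ 1  -2   -3 ]
  [ 0   0    1 ]
  [ 0   0  -18 ]
R3 := R3 + 18·R2
  [ 1  -2  -3 ]
  [ 0   0   1 ]
  [ 0   0   0 ]
R1 := R1 + 3·R2
  [ 1  -2  0 ]
  [ 0   0  1 ]
  [ 0   0  0 ]

-2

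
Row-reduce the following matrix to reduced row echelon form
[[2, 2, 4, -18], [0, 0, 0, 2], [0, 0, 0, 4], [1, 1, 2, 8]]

[[1, 1, 2, 0], [0, 0, 0, 1], [0, 0, 0, 0], [0, 0, 0, 0]]

Multiply r1 by 1/2.
  [ 1  1  2  -9 ]
  [ 0  0  0   2 ]
  [ 0  0  0   4 ]
  [ 1  1  2   8 ]
Subtract r1 from r4.
  [ 1  1  2  -9 ]
  [ 0  0  0   2 ]
  [ 0  0  0   4 ]
  [ 0  0  0  17 ]
Multiply r2 by 1/2.
  [ 1  1  2  -9 ]
  [ 0  0  0   1 ]
  [ 0  0  0   4 ]
  [ 0  0  0  17 ]
Subtract 4 times r2 from r3.
  [ 1  1  2  -9 ]
  [ 0  0  0   1 ]
  [ 0  0  0   0 ]
  [ 0  0  0  17 ]
Subtract 17 times r2 from r4.
  [ 1  1  2  -9 ]
  [ 0  0  0   1 ]
  [ 0  0  0   0 ]
  [ 0  0  0   0 ]
Add 9 times r2 to r1.
  [ 1  1  2  0 ]
  [ 0  0  0  1 ]
  [ 0  0  0  0 ]
  [ 0  0  0  0 ]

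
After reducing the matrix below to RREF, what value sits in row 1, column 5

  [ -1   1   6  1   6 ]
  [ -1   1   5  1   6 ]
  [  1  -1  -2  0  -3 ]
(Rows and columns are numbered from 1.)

Multiply R1 by -1.
  [  1  -1  -6  -1  -6 ]
  [ -1   1   5   1   6 ]
  [  1  -1  -2   0  -3 ]
Add R1 to R2.
  [ 1  -1  -6  -1  -6 ]
  [ 0   0  -1   0   0 ]
  [ 1  -1  -2   0  -3 ]
Subtract R1 from R3.
  [ 1  -1  -6  -1  -6 ]
  [ 0   0  -1   0   0 ]
  [ 0   0   4   1   3 ]
Multiply R2 by -1.
  [ 1  -1  -6  -1  -6 ]
  [ 0   0   1   0   0 ]
  [ 0   0   4   1   3 ]
Subtract 4 times R2 from R3.
  [ 1  -1  -6  -1  -6 ]
  [ 0   0   1   0   0 ]
  [ 0   0   0   1   3 ]
Add R3 to R1.
  [ 1  -1  -6  0  -3 ]
  [ 0   0   1  0   0 ]
  [ 0   0   0  1   3 ]
Add 6 times R2 to R1.
  [ 1  -1  0  0  -3 ]
  [ 0   0  1  0   0 ]
  [ 0   0  0  1   3 ]

-3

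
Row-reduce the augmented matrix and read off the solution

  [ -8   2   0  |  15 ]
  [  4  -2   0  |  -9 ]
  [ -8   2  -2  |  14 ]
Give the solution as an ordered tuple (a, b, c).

ρ1 → -1/8·ρ1
  [  1  -1/4   0  |  -15/8 ]
  [  4    -2   0  |     -9 ]
  [ -8     2  -2  |     14 ]
ρ2 → ρ2 − 4·ρ1
  [  1  -1/4   0  |  -15/8 ]
  [  0    -1   0  |   -3/2 ]
  [ -8     2  -2  |     14 ]
ρ3 → ρ3 + 8·ρ1
  [ 1  -1/4   0  |  -15/8 ]
  [ 0    -1   0  |   -3/2 ]
  [ 0     0  -2  |     -1 ]
ρ2 → -1·ρ2
  [ 1  -1/4   0  |  -15/8 ]
  [ 0     1   0  |    3/2 ]
  [ 0     0  -2  |     -1 ]
ρ3 → -1/2·ρ3
  [ 1  -1/4  0  |  -15/8 ]
  [ 0     1  0  |    3/2 ]
  [ 0     0  1  |    1/2 ]
ρ1 → ρ1 + 1/4·ρ2
  [ 1  0  0  |  -3/2 ]
  [ 0  1  0  |   3/2 ]
  [ 0  0  1  |   1/2 ]
Reading off the last column: a = -3/2, b = 3/2, c = 1/2.

(-3/2, 3/2, 1/2)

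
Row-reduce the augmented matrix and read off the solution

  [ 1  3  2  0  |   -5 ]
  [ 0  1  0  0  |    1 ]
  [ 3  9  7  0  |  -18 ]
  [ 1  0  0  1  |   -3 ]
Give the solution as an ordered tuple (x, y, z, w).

Subtract 3 times ρ1 from ρ3.
  [ 1  3  2  0  |  -5 ]
  [ 0  1  0  0  |   1 ]
  [ 0  0  1  0  |  -3 ]
  [ 1  0  0  1  |  -3 ]
Subtract ρ1 from ρ4.
  [ 1   3   2  0  |  -5 ]
  [ 0   1   0  0  |   1 ]
  [ 0   0   1  0  |  -3 ]
  [ 0  -3  -2  1  |   2 ]
Add 3 times ρ2 to ρ4.
  [ 1  3   2  0  |  -5 ]
  [ 0  1   0  0  |   1 ]
  [ 0  0   1  0  |  -3 ]
  [ 0  0  -2  1  |   5 ]
Add 2 times ρ3 to ρ4.
  [ 1  3  2  0  |  -5 ]
  [ 0  1  0  0  |   1 ]
  [ 0  0  1  0  |  -3 ]
  [ 0  0  0  1  |  -1 ]
Subtract 2 times ρ3 from ρ1.
  [ 1  3  0  0  |   1 ]
  [ 0  1  0  0  |   1 ]
  [ 0  0  1  0  |  -3 ]
  [ 0  0  0  1  |  -1 ]
Subtract 3 times ρ2 from ρ1.
  [ 1  0  0  0  |  -2 ]
  [ 0  1  0  0  |   1 ]
  [ 0  0  1  0  |  -3 ]
  [ 0  0  0  1  |  -1 ]
Reading off the last column: x = -2, y = 1, z = -3, w = -1.

(-2, 1, -3, -1)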